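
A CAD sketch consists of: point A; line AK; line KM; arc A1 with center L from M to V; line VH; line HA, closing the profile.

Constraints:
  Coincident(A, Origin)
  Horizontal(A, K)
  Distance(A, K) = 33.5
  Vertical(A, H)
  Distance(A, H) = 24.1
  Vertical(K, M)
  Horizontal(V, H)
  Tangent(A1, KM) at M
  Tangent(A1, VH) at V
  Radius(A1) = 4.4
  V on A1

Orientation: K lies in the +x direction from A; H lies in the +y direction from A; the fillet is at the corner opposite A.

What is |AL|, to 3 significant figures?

35.1

A and H share the same x with |AH| = 24.1 and H on the +y side, so H = (0.00, 24.1). The virtual corner opposite A is at (33.5, 24.1). A1 meets KM tangentially, so LM is at right angles to KM and A1 meets VH tangentially, so LV is at right angles to VH, with radius 4.4, so the center L sits 4.4 in from both sides at L = (29.1, 19.7). Then |AL| = |L − A| = 35.1.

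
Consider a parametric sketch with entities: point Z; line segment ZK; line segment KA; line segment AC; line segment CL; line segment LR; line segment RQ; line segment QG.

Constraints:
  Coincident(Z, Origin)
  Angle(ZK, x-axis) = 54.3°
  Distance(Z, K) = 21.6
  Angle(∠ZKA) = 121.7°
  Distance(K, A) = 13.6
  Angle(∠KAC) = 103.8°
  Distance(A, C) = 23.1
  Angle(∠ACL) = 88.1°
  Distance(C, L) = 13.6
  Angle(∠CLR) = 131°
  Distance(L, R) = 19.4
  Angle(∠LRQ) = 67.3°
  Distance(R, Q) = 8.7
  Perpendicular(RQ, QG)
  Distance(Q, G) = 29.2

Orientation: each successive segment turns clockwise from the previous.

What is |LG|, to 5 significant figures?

11.368

Z is at the origin; ZK runs at 54.3° with length 21.6, so K = (12.604, 17.541). ∠ZKA = 121.7° gives KA at -4.0000° from the x-axis; with |KA| = 13.6, A = (26.171, 16.592). ∠KAC = 103.8° gives AC at -80.200° from the x-axis; with |AC| = 23.1, C = (30.103, -6.1706). ∠ACL = 88.1° gives CL at -172.10° from the x-axis; with |CL| = 13.6, L = (16.632, -8.0399). ∠CLR = 131.0° gives LR at 138.90° from the x-axis; with |LR| = 19.4, R = (2.0131, 4.7132). ∠LRQ = 67.3° gives RQ at 26.200° from the x-axis; with |RQ| = 8.7, Q = (9.8193, 8.5543). The perpendicularity gives QG at right angles to RQ, so QG runs at -63.800°; with |QG| = 29.2, G = (22.711, -17.646). Then |LG| = |G − L| = 11.368.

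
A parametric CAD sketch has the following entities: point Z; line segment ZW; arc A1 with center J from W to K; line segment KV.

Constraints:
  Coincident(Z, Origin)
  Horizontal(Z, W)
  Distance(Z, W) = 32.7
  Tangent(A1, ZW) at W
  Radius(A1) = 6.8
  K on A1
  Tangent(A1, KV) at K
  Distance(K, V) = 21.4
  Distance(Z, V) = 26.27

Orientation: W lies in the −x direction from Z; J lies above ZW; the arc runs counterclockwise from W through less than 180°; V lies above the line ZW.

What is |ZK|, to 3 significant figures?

27.1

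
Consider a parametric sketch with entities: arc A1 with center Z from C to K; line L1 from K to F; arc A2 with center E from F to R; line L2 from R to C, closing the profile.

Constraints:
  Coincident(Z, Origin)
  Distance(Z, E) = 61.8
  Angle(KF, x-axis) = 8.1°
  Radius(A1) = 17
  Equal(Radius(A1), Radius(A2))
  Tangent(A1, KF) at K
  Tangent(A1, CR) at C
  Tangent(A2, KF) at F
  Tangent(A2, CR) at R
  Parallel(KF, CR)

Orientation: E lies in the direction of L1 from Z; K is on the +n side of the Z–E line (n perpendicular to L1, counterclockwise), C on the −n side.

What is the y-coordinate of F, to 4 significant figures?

25.54

The slot axis is L1's direction at 8.1°, so u = (cos 8.1°, sin 8.1°) = (0.9900, 0.1409) and n = (−sin 8.1°, cos 8.1°) = (-0.1409, 0.9900). Z is at the origin and E lies 61.8 along u from Z, so E = 61.8·u = (61.18, 8.708). Tangency of A1 to both parallel lines with radius 17.0 puts K and C at Z ± 17.0·n: K = (-2.395, 16.83), C = (2.395, -16.83). Equal radii place F and R the same way about E: F = E + 17.0·n = (58.79, 25.54), R = E − 17.0·n = (63.58, -8.123). So F.y = 25.54.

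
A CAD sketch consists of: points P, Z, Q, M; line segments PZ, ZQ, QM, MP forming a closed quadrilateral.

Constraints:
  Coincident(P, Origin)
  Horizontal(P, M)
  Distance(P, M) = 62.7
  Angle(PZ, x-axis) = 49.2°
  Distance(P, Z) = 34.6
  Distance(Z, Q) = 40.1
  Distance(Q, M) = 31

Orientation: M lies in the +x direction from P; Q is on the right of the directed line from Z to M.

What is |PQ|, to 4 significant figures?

36.31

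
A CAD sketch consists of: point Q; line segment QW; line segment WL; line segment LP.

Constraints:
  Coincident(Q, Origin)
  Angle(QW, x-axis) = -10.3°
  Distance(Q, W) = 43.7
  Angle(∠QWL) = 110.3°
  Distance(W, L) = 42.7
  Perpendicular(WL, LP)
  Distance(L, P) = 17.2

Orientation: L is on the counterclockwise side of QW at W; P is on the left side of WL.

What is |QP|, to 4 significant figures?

62.56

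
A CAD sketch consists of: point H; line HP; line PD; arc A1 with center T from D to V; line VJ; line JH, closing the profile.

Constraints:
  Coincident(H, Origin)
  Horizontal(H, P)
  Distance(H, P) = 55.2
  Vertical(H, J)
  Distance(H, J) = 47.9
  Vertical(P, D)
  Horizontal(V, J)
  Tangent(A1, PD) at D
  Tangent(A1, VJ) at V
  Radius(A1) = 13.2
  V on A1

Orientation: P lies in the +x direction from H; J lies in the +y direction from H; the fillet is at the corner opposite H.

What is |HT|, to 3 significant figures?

54.5

H and J share the same x with |HJ| = 47.9 and J on the +y side, so J = (0.00, 47.9). The virtual corner opposite H is at (55.2, 47.9). Tangency of A1 to PD means the radius TD is perpendicular to PD and the tangent condition forces TV to be normal to VJ, with radius 13.2, so the center T sits 13.2 in from both sides at T = (42.0, 34.7). Then |HT| = |T − H| = 54.5.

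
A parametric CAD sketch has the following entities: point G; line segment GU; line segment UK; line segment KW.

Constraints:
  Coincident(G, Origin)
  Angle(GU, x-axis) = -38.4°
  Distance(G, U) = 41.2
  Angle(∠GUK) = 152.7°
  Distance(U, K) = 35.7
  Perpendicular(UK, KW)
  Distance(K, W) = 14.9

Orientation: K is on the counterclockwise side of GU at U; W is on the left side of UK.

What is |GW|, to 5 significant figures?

72.421

G is at the origin; GU runs at -38.4° with length 41.2, so U = 41.2·(cos -38.4°, sin -38.4°) = (32.288, -25.591). ∠GUK = 152.7°, so UK runs at -38.4° + (180° − 152.7°) = -11.100° from the x-axis; with |UK| = 35.7, K = U + 35.7·(cos -11.100°, sin -11.100°) = (67.320, -32.464). UK ⟂ KW; with |KW| = 14.9 on the left of UK, W = K + 14.9·(0.19252, 0.98129) = (70.189, -17.843). Then |GW| = |W − G| = 72.421.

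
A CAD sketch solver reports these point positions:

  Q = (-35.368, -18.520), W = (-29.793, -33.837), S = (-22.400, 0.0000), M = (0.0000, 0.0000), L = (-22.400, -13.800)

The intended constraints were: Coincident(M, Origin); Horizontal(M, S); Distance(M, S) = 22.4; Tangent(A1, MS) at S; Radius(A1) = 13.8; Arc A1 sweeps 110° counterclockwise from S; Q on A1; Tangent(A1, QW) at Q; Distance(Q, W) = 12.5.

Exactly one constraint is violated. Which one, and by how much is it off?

Distance(Q, W) = 12.5 — off by 3.80.

M = (0.00, 0.00) ✓; M.y = 0.00, S.y = 0.00 ✓; |MS| = 22.40 ✓; ∠(LS, SM) = 90.00° ✓; |LS| = 13.80 ✓; bearing(L→Q) − bearing(L→S) = 110.0° ✓; |LQ| = 13.80 ✓; ∠(LQ, QW) = 90.00° ✓; |QW| = 16.30 ✗.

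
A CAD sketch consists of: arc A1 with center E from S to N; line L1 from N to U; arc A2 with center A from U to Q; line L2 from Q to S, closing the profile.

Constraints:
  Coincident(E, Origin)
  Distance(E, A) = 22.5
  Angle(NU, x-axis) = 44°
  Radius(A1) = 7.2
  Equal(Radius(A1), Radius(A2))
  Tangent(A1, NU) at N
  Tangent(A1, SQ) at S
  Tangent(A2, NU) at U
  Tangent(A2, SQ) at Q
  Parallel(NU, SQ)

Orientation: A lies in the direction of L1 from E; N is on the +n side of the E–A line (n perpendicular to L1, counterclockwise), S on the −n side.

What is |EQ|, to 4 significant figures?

23.62

Tangency of A1 to both parallel lines with radius 7.2 puts N and S at E ± 7.2·n: N = (-5.002, 5.179), S = (5.002, -5.179). Equal radii place U and Q the same way about A: U = A + 7.2·n = (11.18, 20.81), Q = A − 7.2·n = (21.19, 10.45). Then |EQ| = |Q − E| = 23.62.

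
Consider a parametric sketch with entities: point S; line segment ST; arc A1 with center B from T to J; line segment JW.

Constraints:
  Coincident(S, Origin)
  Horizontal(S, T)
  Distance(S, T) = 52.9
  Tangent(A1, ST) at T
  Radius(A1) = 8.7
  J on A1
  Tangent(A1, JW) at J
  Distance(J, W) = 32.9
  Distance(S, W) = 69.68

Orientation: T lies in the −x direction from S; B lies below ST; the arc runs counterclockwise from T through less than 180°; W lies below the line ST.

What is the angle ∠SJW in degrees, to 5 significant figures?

88.473°

Checks: |BJ| = 8.700 ✓; ∠(BJ, JW) = 90.00° ✓; |JW| = 32.90 ✓; |SW| = 69.68 ✓.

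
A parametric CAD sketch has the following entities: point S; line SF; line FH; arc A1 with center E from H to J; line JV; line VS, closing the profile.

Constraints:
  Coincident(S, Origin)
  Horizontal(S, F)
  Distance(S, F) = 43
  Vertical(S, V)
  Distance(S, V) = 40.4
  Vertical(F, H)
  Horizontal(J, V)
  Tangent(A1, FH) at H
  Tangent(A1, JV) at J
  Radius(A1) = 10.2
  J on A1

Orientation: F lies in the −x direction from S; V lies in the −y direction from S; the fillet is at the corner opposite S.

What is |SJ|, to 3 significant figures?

52.0

S is at the origin; S and F share the same y with |SF| = 43.0 and F on the −x side, so F = (-43.0, 0.00). S and V share the same x with |SV| = 40.4 and V on the −y side, so V = (0.00, -40.4). The virtual corner opposite S is at (-43.0, -40.4). Since A1 is tangent to FH there, EH ⟂ FH and the tangent condition forces EJ to be normal to JV, with radius 10.2, so the center E sits 10.2 in from both sides at E = (-32.8, -30.2). That places the tangent points at H = (-43.0, -30.2) on FH and J = (-32.8, -40.4) on JV. Then |SJ| = |J − S| = 52.0.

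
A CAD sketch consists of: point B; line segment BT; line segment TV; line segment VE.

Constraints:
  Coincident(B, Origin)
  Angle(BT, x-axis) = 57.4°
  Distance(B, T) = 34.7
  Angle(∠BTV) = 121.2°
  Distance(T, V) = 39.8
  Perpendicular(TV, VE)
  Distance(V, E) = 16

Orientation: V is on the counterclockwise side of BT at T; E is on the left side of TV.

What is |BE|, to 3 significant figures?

59.4

B is at the origin; BT runs at 57.4° with length 34.7, so T = 34.7·(cos 57.4°, sin 57.4°) = (18.7, 29.2). ∠BTV = 121.2°, so TV runs at 57.4° + (180° − 121.2°) = 116° from the x-axis; with |TV| = 39.8, V = T + 39.8·(cos 116°, sin 116°) = (1.12, 64.9). The perpendicularity gives VE at right angles to TV; with |VE| = 16.0 on the left of TV, E = V + 16.0·(-0.897, -0.442) = (-13.2, 57.9). Then |BE| = |E − B| = 59.4.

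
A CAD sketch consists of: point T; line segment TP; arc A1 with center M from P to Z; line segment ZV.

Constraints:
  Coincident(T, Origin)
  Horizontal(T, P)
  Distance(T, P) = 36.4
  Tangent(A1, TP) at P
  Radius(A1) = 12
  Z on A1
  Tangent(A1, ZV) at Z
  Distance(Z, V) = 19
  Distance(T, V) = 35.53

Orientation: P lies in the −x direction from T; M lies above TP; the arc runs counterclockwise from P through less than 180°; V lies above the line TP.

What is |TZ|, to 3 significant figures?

26.5

Checks: |MZ| = 12.00 ✓; ∠(MZ, ZV) = 90.00° ✓; |ZV| = 19.00 ✓; |TV| = 35.53 ✓.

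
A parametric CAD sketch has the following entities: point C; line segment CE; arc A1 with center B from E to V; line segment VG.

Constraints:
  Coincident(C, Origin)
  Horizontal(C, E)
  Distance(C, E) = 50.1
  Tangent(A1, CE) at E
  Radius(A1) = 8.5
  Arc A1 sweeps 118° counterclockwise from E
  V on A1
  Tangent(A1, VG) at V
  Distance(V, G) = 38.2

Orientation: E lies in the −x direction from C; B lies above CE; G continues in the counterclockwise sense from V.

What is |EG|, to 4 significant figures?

47.38

C is at the origin; CE is horizontal with |CE| = 50.1 and E on the −x side, so E = (-50.10, 0.000). Tangency of A1 to CE means the radius BE is perpendicular to CE, so B = E + (0, 8.5) = (-50.10, 8.500). On A1, E sits at bearing -90° from B; a 118° counterclockwise sweep puts V at bearing 28°, so V = B + 8.5·(cos 28°, sin 28°) = (-42.59, 12.49). A1 meets VG tangentially, so BV is at right angles to VG, so VG runs along (−sin 28°, cos 28°); with |VG| = 38.2, G = (-60.53, 46.22). Then |EG| = |G − E| = 47.38.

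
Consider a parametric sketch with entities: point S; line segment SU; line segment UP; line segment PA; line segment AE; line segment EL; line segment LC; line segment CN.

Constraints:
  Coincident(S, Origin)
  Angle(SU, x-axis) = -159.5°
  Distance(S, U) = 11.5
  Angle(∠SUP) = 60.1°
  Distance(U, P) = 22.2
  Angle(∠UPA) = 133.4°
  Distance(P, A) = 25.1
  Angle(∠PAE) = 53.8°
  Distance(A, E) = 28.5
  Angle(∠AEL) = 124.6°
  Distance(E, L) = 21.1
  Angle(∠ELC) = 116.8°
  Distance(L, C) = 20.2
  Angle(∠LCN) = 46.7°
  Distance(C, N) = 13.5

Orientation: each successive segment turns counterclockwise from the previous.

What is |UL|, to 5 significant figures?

6.7328

S is at the origin; SU runs at -159.5° with length 11.5, so U = (-10.772, -4.0274). ∠SUP = 60.1° gives UP at -39.600° from the x-axis; with |UP| = 22.2, P = (6.3337, -18.178). ∠UPA = 133.4° gives PA at 7.0000° from the x-axis; with |PA| = 25.1, A = (31.247, -15.119). ∠PAE = 53.8° gives AE at 133.20° from the x-axis; with |AE| = 28.5, E = (11.737, 5.6563). ∠AEL = 124.6° gives EL at -171.40° from the x-axis; with |EL| = 21.1, L = (-9.1258, 2.5011). Then |UL| = |L − U| = 6.7328.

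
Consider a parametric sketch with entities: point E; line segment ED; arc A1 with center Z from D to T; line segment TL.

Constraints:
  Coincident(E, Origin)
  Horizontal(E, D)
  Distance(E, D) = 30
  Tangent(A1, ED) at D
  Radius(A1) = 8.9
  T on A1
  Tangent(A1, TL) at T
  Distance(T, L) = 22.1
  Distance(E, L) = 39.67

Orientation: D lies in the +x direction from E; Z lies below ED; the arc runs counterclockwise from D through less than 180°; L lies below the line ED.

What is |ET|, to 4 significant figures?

23.36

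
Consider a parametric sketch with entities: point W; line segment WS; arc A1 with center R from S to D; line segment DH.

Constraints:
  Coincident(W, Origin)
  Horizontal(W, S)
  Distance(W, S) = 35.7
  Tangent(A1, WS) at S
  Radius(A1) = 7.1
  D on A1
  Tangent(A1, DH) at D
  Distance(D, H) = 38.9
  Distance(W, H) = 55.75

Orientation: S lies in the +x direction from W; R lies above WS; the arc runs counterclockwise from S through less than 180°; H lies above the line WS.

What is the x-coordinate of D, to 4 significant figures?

42.48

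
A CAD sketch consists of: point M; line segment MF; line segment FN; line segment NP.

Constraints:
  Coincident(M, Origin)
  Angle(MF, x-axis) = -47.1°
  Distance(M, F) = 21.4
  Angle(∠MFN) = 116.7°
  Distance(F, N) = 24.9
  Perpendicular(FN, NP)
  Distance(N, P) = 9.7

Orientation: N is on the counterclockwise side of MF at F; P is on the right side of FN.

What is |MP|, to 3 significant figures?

45.0

M is at the origin; MF runs at -47.1° with length 21.4, so F = 21.4·(cos -47.1°, sin -47.1°) = (14.6, -15.7). ∠MFN = 116.7°, so FN runs at -47.1° + (180° − 116.7°) = 16.2° from the x-axis; with |FN| = 24.9, N = F + 24.9·(cos 16.2°, sin 16.2°) = (38.5, -8.73). FN is perpendicular to NP; with |NP| = 9.7 on the right of FN, P = N + 9.7·(0.279, -0.960) = (41.2, -18.0). Then |MP| = |P − M| = 45.0.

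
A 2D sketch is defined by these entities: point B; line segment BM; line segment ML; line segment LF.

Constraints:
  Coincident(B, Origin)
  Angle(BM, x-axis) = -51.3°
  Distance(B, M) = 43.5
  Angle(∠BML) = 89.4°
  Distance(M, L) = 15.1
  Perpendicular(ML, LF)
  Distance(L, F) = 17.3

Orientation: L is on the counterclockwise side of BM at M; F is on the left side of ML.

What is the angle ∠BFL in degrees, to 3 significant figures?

151°

B is at the origin; BM runs at -51.3° with length 43.5, so M = 43.5·(cos -51.3°, sin -51.3°) = (27.2, -33.9). ∠BML = 89.4°, so ML runs at -51.3° + (180° − 89.4°) = 39.3° from the x-axis; with |ML| = 15.1, L = M + 15.1·(cos 39.3°, sin 39.3°) = (38.9, -24.4). ML is perpendicular to LF; with |LF| = 17.3 on the left of ML, F = L + 17.3·(-0.633, 0.774) = (27.9, -11.0). Then cos ∠BFL = FB·FL / (|FB||FL|), giving 151°.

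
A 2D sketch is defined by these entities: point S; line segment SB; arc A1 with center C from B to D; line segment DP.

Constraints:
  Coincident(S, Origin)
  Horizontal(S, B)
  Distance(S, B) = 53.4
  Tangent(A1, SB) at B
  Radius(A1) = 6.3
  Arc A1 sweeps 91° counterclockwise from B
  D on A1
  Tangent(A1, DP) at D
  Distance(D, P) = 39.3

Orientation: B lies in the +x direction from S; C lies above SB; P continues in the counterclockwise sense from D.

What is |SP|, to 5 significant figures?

74.642

On A1, B sits at bearing -90° from C; a 91° counterclockwise sweep puts D at bearing 1°, so D = C + 6.3·(cos 1°, sin 1°) = (59.699, 6.4100). Tangency of A1 to DP means the radius CD is perpendicular to DP, so DP runs along (−sin 1°, cos 1°); with |DP| = 39.3, P = (59.013, 45.704). Then |SP| = |P − S| = 74.642.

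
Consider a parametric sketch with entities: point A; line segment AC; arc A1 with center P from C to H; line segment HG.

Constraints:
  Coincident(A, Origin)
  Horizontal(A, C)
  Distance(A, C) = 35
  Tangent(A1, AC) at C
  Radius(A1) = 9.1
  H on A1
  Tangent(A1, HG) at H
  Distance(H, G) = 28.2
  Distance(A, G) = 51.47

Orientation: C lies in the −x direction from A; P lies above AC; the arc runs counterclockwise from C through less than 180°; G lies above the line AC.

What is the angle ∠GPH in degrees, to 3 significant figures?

72.1°

A is at the origin; A and C share the same y with |AC| = 35.0 and C on the −x side, so C = (-35.0, 0.00). The tangent condition forces PC to be normal to AC, so P = C + (0, 9.1) = (-35.0, 9.10). Since PH ⟂ HG (tangency), |PG| = √(9.1² + 28.2²) = 29.6 regardless of where H sits on A1. So G lies on both circle(A, 51.47) and circle(P, 29.6); the above-AC intersection is G = (-33.9, 38.7). H is the foot of the tangent from G: H = (-26.2, 11.6).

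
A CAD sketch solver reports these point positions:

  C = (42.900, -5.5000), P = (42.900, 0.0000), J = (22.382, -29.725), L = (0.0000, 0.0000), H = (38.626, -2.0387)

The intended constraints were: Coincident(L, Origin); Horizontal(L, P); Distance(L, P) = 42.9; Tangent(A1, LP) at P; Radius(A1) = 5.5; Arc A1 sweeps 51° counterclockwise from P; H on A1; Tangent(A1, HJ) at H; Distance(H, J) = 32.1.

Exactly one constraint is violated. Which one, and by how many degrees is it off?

Tangent(A1, HJ) at H — off by 8.60°.

L = (0.00, 0.00) ✓; L.y = 0.00, P.y = 0.00 ✓; |LP| = 42.90 ✓; ∠(CP, PL) = 90.00° ✓; |CP| = 5.500 ✓; bearing(C→H) − bearing(C→P) = 51.00° ✓; |CH| = 5.500 ✓; ∠(CH, HJ) = 81.40° ✗; |HJ| = 32.10 ✓.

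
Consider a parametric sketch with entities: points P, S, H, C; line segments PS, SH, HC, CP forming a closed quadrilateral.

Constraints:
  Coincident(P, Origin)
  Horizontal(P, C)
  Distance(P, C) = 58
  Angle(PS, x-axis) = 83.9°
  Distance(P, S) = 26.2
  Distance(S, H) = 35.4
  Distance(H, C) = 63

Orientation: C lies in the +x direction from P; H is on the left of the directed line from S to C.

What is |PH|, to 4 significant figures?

59.17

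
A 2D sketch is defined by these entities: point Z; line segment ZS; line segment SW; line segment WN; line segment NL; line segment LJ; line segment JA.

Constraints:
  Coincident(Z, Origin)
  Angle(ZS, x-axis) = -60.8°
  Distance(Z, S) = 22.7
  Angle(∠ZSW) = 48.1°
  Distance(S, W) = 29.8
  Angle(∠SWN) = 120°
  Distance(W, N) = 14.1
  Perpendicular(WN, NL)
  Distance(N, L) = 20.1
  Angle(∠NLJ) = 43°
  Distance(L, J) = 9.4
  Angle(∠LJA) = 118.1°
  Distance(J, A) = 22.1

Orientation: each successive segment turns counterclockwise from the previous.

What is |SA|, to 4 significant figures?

44.79

∠NLJ = 43.0° gives LJ at -1.900° from the x-axis; with |LJ| = 9.4, J = (5.706, 5.478). ∠LJA = 118.1° gives JA at 60.00° from the x-axis; with |JA| = 22.1, A = (16.76, 24.62). Then |SA| = |A − S| = 44.79.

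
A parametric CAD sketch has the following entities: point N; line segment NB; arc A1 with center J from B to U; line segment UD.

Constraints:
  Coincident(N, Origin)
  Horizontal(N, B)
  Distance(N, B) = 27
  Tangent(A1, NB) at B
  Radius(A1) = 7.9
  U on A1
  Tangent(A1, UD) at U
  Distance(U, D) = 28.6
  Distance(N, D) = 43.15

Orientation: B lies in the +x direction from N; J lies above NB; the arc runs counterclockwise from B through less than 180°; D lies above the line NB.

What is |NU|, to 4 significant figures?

35.96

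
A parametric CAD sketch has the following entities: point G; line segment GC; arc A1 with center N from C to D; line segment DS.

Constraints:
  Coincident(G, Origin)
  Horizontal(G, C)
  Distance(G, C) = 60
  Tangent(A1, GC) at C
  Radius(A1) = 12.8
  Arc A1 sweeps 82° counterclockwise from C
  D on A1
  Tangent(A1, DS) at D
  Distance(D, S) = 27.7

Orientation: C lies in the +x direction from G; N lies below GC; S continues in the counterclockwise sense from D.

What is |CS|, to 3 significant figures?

41.9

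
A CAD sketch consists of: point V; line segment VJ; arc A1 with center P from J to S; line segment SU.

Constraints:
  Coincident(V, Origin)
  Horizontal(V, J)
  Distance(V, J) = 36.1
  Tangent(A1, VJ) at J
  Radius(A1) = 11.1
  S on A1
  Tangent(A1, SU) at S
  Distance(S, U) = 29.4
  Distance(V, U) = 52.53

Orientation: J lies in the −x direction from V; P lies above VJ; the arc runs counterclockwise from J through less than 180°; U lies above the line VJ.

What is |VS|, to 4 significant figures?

28.58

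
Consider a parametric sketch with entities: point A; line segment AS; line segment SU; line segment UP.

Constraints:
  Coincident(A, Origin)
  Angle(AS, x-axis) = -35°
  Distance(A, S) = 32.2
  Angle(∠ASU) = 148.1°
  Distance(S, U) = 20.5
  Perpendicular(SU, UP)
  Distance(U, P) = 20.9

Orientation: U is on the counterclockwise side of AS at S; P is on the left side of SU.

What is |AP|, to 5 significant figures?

47.994

∠ASU = 148.1°, so SU runs at -35.0° + (180° − 148.1°) = -3.1000° from the x-axis; with |SU| = 20.5, U = S + 20.5·(cos -3.1000°, sin -3.1000°) = (46.847, -19.578). SU is perpendicular to UP; with |UP| = 20.9 on the left of SU, P = U + 20.9·(0.054079, 0.99854) = (47.977, 1.2916). Then |AP| = |P − A| = 47.994.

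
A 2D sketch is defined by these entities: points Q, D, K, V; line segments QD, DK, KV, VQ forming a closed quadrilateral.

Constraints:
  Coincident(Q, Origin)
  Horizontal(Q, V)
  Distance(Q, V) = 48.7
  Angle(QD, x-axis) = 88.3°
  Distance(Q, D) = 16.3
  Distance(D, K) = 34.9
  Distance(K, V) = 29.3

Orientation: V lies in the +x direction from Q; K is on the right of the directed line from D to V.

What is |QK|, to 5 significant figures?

24.527

Q is at the origin; Q and V share the same y with |QV| = 48.7 and V in +x, so V = (48.7, 0). QD runs at 88.3° with |QD| = 16.3, so D = (0.48356, 16.293). K is determined by |DK| = 34.9 and |KV| = 29.3 together: it lies at the intersection of circle(D, 34.9) and circle(V, 29.3). With |DV| = 50.895, the foot of the radical line on DV is 28.979 from D and the perpendicular offset is √(34.9² − 28.979²) = 19.447. Taking the right-of-DV solution: K = (21.712, -11.408).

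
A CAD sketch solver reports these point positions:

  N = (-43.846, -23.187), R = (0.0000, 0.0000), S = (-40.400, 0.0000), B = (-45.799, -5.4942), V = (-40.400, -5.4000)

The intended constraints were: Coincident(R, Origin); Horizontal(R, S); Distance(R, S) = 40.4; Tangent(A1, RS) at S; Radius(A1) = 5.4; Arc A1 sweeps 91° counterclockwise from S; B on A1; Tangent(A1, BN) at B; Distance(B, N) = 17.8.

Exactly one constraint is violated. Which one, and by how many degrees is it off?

Tangent(A1, BN) at B — off by 5.30°.

R = (0.00, 0.00) ✓; R.y = 0.00, S.y = 0.00 ✓; |RS| = 40.40 ✓; ∠(VS, SR) = 90.00° ✓; |VS| = 5.400 ✓; bearing(V→B) − bearing(V→S) = 91.00° ✓; |VB| = 5.400 ✓; ∠(VB, BN) = 84.70° ✗; |BN| = 17.80 ✓.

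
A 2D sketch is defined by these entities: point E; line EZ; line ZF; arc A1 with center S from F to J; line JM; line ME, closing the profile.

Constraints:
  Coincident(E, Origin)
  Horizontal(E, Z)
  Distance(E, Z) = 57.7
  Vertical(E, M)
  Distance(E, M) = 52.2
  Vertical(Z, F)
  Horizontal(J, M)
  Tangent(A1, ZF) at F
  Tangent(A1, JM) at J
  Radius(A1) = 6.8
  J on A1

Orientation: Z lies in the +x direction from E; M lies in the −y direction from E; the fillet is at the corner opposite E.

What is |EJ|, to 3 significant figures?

72.9

E is at the origin; EZ is horizontal with |EZ| = 57.7 and Z on the +x side, so Z = (57.7, 0.00). E and M share the same x with |EM| = 52.2 and M on the −y side, so M = (0.00, -52.2). The virtual corner opposite E is at (57.7, -52.2). Tangency of A1 to ZF means the radius SF is perpendicular to ZF and tangency of A1 to JM means the radius SJ is perpendicular to JM, with radius 6.8, so the center S sits 6.8 in from both sides at S = (50.9, -45.4). That places the tangent points at F = (57.7, -45.4) on ZF and J = (50.9, -52.2) on JM. Then |EJ| = |J − E| = 72.9.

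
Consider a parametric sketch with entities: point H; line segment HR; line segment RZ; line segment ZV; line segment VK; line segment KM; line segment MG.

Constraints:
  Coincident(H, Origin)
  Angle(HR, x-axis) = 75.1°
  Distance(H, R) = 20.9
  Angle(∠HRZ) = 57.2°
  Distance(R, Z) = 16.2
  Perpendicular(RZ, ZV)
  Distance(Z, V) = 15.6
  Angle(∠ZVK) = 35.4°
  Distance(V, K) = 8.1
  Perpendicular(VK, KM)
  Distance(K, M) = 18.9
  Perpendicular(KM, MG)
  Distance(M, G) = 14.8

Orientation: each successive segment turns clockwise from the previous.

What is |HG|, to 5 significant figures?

25.289

H is at the origin; HR runs at 75.1° with length 20.9, so R = (5.3741, 20.197). ∠HRZ = 57.2° gives RZ at -47.700° from the x-axis; with |RZ| = 16.2, Z = (16.277, 8.2152). RZ is perpendicular to ZV, so ZV runs at -137.70°; with |ZV| = 15.6, V = (4.7386, -2.2838). ∠ZVK = 35.4° gives VK at 77.700° from the x-axis; with |VK| = 8.1, K = (6.4642, 5.6303). VK is perpendicular to KM, so KM runs at -12.300°; with |KM| = 18.9, M = (24.930, 1.6040). The perpendicularity gives MG at right angles to KM, so MG runs at -102.30°; with |MG| = 14.8, G = (21.777, -12.856). Then |HG| = |G − H| = 25.289.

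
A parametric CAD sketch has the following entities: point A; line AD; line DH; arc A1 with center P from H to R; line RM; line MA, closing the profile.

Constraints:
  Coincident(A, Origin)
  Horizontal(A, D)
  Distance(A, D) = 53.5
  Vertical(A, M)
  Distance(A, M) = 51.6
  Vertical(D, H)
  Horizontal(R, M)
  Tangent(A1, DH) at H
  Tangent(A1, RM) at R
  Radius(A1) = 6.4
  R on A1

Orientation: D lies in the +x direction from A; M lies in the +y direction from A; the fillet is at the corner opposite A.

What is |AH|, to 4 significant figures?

70.04

A is at the origin; A and D share the same y with |AD| = 53.5 and D on the +x side, so D = (53.50, 0.000). AM is vertical with |AM| = 51.6 and M on the +y side, so M = (0.000, 51.60). The virtual corner opposite A is at (53.50, 51.60). A1 meets DH tangentially, so PH is at right angles to DH and the tangent condition forces PR to be normal to RM, with radius 6.4, so the center P sits 6.4 in from both sides at P = (47.10, 45.20). That places the tangent points at H = (53.50, 45.20) on DH and R = (47.10, 51.60) on RM. Then |AH| = |H − A| = 70.04.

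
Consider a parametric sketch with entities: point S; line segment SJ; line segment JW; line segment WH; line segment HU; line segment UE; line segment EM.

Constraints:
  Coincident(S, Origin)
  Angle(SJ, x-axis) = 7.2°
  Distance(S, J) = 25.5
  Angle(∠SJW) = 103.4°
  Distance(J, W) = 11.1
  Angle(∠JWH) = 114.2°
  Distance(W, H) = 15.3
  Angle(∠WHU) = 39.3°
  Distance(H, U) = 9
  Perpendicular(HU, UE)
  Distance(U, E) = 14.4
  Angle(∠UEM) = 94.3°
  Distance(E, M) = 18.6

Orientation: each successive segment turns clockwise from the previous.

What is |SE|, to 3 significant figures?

35.2

∠WHU = 39.3° gives HU at 84.1° from the x-axis; with |HU| = 9.0, U = (19.3, -9.02). HU is perpendicular to UE, so UE runs at -5.90°; with |UE| = 14.4, E = (33.6, -10.5). Then |SE| = |E − S| = 35.2.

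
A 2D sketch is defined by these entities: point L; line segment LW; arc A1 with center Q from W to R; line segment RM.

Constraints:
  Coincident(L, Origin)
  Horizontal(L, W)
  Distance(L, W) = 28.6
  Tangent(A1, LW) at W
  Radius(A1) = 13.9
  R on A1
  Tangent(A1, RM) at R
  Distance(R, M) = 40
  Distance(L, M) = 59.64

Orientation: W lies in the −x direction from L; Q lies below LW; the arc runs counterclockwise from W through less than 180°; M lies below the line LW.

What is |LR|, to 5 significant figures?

45.686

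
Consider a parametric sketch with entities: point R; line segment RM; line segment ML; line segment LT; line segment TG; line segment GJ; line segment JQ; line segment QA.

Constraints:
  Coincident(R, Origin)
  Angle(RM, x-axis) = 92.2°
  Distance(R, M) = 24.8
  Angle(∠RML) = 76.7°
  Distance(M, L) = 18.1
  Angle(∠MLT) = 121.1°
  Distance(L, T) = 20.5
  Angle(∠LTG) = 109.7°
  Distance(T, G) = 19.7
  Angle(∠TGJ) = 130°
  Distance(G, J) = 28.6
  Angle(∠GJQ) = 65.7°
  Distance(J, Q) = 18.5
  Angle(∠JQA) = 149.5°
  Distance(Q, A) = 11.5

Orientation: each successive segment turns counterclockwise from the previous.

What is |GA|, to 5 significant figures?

26.194

R is at the origin; RM runs at 92.2° with length 24.8, so M = (-0.95202, 24.782). ∠RML = 76.7° gives ML at -164.50° from the x-axis; with |ML| = 18.1, L = (-18.394, 19.945). ∠MLT = 121.1° gives LT at -105.60° from the x-axis; with |LT| = 20.5, T = (-23.907, 0.19987). ∠LTG = 109.7° gives TG at -35.300° from the x-axis; with |TG| = 19.7, G = (-7.8287, -11.184). ∠TGJ = 130.0° gives GJ at 14.700° from the x-axis; with |GJ| = 28.6, J = (19.835, -3.9264). ∠GJQ = 65.7° gives JQ at 129.00° from the x-axis; with |JQ| = 18.5, Q = (8.1928, 10.451). ∠JQA = 149.5° gives QA at 159.50° from the x-axis; with |QA| = 11.5, A = (-2.5790, 14.478). Then |GA| = |A − G| = 26.194.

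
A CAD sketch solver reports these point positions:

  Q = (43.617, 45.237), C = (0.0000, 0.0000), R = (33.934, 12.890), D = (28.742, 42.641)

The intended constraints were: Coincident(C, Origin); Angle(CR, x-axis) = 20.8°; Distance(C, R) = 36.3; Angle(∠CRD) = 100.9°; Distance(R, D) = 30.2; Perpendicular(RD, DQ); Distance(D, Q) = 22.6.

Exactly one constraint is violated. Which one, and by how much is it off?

Distance(D, Q) = 22.6 — off by 7.50.

C = (0.00, 0.00) ✓; CR at 20.80° ✓; |CR| = 36.30 ✓; ∠CRD = 100.9° ✓; |RD| = 30.20 ✓; ∠(RD, DQ) = 90.00° ✓; |DQ| = 15.10 ✗.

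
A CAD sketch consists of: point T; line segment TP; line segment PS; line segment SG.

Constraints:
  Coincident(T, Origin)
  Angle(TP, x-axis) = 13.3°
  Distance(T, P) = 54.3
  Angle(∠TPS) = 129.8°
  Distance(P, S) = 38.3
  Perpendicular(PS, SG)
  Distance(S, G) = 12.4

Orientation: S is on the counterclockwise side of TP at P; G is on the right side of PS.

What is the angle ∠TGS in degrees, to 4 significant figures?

53.47°

T is at the origin; TP runs at 13.3° with length 54.3, so P = 54.3·(cos 13.3°, sin 13.3°) = (52.84, 12.49). ∠TPS = 129.8°, so PS runs at 13.3° + (180° − 129.8°) = 63.50° from the x-axis; with |PS| = 38.3, S = P + 38.3·(cos 63.50°, sin 63.50°) = (69.93, 46.77). PS ⟂ SG; with |SG| = 12.4 on the right of PS, G = S + 12.4·(0.8949, -0.4462) = (81.03, 41.23). Then cos ∠TGS = GT·GS / (|GT||GS|), giving 53.47°.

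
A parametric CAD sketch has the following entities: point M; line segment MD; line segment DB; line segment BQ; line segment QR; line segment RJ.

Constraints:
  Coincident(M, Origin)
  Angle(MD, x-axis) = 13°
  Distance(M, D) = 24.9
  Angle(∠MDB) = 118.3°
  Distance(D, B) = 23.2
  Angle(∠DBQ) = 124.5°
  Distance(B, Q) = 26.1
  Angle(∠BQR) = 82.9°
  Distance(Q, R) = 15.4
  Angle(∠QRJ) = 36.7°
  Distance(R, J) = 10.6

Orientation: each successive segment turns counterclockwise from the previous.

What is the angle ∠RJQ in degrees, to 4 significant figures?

100.8°

M is at the origin; MD runs at 13.0° with length 24.9, so D = (24.26, 5.601). ∠MDB = 118.3° gives DB at 74.70° from the x-axis; with |DB| = 23.2, B = (30.38, 27.98). ∠DBQ = 124.5° gives BQ at 130.2° from the x-axis; with |BQ| = 26.1, Q = (13.54, 47.91). ∠BQR = 82.9° gives QR at -132.7° from the x-axis; with |QR| = 15.4, R = (3.094, 36.60). ∠QRJ = 36.7° gives RJ at 10.60° from the x-axis; with |RJ| = 10.6, J = (13.51, 38.55). Then cos ∠RJQ = JR·JQ / (|JR||JQ|), giving 100.8°.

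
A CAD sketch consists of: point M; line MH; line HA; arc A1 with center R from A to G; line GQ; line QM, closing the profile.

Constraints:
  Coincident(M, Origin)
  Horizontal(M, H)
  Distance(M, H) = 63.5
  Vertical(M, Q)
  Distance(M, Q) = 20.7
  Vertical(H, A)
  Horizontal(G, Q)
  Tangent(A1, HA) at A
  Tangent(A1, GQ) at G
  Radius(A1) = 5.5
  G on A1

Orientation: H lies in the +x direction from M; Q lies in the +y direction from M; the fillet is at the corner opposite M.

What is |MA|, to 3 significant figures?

65.3

M is at the origin; MH is horizontal with |MH| = 63.5 and H on the +x side, so H = (63.5, 0.00). M and Q share the same x with |MQ| = 20.7 and Q on the +y side, so Q = (0.00, 20.7). The virtual corner opposite M is at (63.5, 20.7). The tangent condition forces RA to be normal to HA and tangency of A1 to GQ means the radius RG is perpendicular to GQ, with radius 5.5, so the center R sits 5.5 in from both sides at R = (58.0, 15.2). That places the tangent points at A = (63.5, 15.2) on HA and G = (58.0, 20.7) on GQ. Then |MA| = |A − M| = 65.3.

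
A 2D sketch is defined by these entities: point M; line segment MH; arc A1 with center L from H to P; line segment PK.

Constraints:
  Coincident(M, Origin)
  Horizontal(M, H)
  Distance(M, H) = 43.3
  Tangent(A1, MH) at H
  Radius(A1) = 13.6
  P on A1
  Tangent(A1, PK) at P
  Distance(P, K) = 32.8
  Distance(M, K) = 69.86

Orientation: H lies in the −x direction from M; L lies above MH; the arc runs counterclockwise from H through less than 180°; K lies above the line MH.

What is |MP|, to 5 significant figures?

38.415

Checks: |LP| = 13.60 ✓; ∠(LP, PK) = 90.00° ✓; |PK| = 32.80 ✓; |MK| = 69.86 ✓.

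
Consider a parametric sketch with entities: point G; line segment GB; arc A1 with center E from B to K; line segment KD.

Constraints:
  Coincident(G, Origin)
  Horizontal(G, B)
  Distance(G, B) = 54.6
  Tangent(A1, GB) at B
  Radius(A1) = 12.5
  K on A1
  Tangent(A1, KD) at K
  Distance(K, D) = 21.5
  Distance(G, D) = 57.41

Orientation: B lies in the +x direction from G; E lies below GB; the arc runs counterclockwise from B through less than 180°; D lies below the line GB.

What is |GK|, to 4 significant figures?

44.54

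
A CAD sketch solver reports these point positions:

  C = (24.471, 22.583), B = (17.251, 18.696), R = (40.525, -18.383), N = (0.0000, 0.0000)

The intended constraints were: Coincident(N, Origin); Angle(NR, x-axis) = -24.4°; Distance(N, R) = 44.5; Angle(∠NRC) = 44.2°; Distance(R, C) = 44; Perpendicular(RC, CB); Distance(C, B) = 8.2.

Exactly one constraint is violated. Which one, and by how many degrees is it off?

Perpendicular(RC, CB) — off by 6.90°.

N = (0.00, 0.00) ✓; NR at -24.40° ✓; |NR| = 44.50 ✓; ∠NRC = 44.20° ✓; |RC| = 44.00 ✓; ∠(RC, CB) = 96.90° ✗; |CB| = 8.200 ✓.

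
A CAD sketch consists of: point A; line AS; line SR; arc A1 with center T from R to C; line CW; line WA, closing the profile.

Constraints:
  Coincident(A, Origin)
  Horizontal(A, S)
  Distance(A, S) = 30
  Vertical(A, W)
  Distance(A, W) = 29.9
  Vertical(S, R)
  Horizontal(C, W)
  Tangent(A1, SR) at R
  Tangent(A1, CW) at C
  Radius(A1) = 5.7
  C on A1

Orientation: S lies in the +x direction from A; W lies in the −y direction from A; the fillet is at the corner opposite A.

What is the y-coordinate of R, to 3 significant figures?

-24.2

A is at the origin; A and S share the same y with |AS| = 30.0 and S on the +x side, so S = (30.0, 0.00). AW is vertical with |AW| = 29.9 and W on the −y side, so W = (0.00, -29.9). The virtual corner opposite A is at (30.0, -29.9). A1 meets SR tangentially, so TR is at right angles to SR and tangency of A1 to CW means the radius TC is perpendicular to CW, with radius 5.7, so the center T sits 5.7 in from both sides at T = (24.3, -24.2). That places the tangent points at R = (30.0, -24.2) on SR and C = (24.3, -29.9) on CW. So R.y = -24.2.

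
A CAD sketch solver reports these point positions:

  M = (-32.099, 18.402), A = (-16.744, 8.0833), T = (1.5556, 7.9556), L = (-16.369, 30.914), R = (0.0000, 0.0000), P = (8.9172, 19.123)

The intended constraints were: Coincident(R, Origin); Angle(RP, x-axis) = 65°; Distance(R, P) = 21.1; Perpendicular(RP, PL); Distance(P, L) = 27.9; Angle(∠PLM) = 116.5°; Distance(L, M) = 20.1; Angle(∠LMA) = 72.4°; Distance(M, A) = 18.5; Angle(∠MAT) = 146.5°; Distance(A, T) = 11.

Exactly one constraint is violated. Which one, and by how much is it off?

Distance(A, T) = 11 — off by 7.30.

R = (0.00, 0.00) ✓; RP at 65.00° ✓; |RP| = 21.10 ✓; ∠(RP, PL) = 90.00° ✓; |PL| = 27.90 ✓; ∠PLM = 116.5° ✓; |LM| = 20.10 ✓; ∠LMA = 72.40° ✓; |MA| = 18.50 ✓; ∠MAT = 146.5° ✓; |AT| = 18.30 ✗.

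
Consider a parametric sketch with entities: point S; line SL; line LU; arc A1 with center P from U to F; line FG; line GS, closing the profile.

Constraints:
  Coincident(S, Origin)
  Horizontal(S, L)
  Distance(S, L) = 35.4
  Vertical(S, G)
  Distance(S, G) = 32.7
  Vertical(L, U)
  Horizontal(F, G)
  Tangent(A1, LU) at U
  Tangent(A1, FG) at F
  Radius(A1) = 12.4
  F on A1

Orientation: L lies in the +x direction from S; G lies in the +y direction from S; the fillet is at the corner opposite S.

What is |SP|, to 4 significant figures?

30.68

S is at the origin; S and L share the same y with |SL| = 35.4 and L on the +x side, so L = (35.40, 0.000). SG is vertical with |SG| = 32.7 and G on the +y side, so G = (0.000, 32.70). The virtual corner opposite S is at (35.40, 32.70). Since A1 is tangent to LU there, PU ⟂ LU and since A1 is tangent to FG there, PF ⟂ FG, with radius 12.4, so the center P sits 12.4 in from both sides at P = (23.00, 20.30). Then |SP| = |P − S| = 30.68.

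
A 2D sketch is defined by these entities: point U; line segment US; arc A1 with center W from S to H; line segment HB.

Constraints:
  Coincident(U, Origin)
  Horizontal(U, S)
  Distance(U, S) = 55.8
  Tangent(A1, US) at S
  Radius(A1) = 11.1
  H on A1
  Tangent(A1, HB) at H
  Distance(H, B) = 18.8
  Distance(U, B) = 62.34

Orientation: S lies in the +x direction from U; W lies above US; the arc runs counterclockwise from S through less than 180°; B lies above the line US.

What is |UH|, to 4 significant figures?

67.01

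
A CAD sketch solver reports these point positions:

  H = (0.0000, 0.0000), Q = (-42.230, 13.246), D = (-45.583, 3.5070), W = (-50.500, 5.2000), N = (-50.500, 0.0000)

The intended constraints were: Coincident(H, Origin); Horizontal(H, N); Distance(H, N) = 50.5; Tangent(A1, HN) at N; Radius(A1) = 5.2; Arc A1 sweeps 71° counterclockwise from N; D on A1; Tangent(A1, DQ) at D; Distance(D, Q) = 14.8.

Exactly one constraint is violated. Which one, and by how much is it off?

Distance(D, Q) = 14.8 — off by 4.50.

H = (0.00, 0.00) ✓; H.y = 0.00, N.y = 0.00 ✓; |HN| = 50.50 ✓; ∠(WN, NH) = 90.00° ✓; |WN| = 5.200 ✓; bearing(W→D) − bearing(W→N) = 71.00° ✓; |WD| = 5.200 ✓; ∠(WD, DQ) = 90.00° ✓; |DQ| = 10.30 ✗.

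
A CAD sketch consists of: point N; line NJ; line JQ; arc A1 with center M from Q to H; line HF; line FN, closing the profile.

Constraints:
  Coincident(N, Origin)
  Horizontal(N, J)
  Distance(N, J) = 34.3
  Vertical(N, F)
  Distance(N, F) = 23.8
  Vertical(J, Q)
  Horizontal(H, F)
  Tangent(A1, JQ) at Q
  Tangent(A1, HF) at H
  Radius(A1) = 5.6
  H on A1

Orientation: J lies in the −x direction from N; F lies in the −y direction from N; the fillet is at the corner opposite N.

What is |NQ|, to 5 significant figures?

38.829

The virtual corner opposite N is at (-34.300, -23.800). Tangency of A1 to JQ means the radius MQ is perpendicular to JQ and A1 meets HF tangentially, so MH is at right angles to HF, with radius 5.6, so the center M sits 5.6 in from both sides at M = (-28.700, -18.200). That places the tangent points at Q = (-34.300, -18.200) on JQ and H = (-28.700, -23.800) on HF. Then |NQ| = |Q − N| = 38.829.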